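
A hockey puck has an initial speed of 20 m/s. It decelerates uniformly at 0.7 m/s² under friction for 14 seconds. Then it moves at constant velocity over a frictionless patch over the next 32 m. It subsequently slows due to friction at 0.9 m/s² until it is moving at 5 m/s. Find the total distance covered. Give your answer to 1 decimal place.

Phase 1 (decelerating): v₀ = 20.0 m/s, a = -0.7 m/s².
v = v₀ + at = 20.0 + (-0.7)(14) = 10.2 m/s
Δx = v₀t + ½at² = 20.0·14 + 0.5·-0.7·14² = 211 m

Phase 2 (constant speed): v₀ = 10.2 m/s, a = 0 m/s².
Constant speed: t = d/v = 32/10.2 = 3.14 s

Phase 3 (decelerating): v₀ = 10.2 m/s, a = -0.9 m/s².
v = v₀ + at → t = (5 − 10.2) / -0.9 = 5.78 s
v² = v₀² + 2aΔx → Δx = (5² − 10.2²)/(2·-0.9) = 43.9 m
Total distance = 211 + 32.0 + 43.9 = 287 m

287.3 m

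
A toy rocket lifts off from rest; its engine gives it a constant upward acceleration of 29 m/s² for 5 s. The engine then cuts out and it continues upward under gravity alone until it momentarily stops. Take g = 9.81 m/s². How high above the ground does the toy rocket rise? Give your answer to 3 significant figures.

1430 m

Phase 1 (powered ascent): v₀ = 0 m/s, a = 29 m/s².
v = v₀ + at = 0 + (29)(5) = 145 m/s
Δx = v₀t + ½at² = 0·5 + 0.5·29·5² = 362 m

Phase 2 (coasting upward): v₀ = 145 m/s, a = -9.81 m/s².
v = v₀ + at → t = (0 − 145) / -9.81 = 14.8 s
v² = v₀² + 2aΔx → Δx = (0² − 145²)/(2·-9.81) = 1070 m
Maximum height = 362 + 1070 = 1430 m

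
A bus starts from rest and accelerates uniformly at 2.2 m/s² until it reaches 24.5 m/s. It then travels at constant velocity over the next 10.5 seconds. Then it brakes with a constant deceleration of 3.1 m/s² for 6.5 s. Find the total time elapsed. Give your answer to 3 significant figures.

Phase 1 (accelerating): v₀ = 0 m/s, a = 2.2 m/s².
v = v₀ + at → t = (24.5 − 0) / 2.2 = 11.1 s
v² = v₀² + 2aΔx → Δx = (24.5² − 0²)/(2·2.2) = 136 m

Phase 2 (constant speed): v₀ = 24.5 m/s, a = 0 m/s².
v = v₀ + at = 24.5 + (0)(10.5) = 24.5 m/s
Δx = v₀t + ½at² = 24.5·10.5 + 0.5·0·10.5² = 257 m

Phase 3 (decelerating): v₀ = 24.5 m/s, a = -3.1 m/s².
v = v₀ + at = 24.5 + (-3.1)(6.5) = 4.35 m/s
Δx = v₀t + ½at² = 24.5·6.5 + 0.5·-3.1·6.5² = 93.8 m
Total time = 11.1 + 10.5 + 6.50 = 28.1 s

28.1 s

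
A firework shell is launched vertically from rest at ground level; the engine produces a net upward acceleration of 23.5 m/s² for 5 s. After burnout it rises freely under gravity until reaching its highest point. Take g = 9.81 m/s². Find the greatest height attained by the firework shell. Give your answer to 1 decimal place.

Phase 1 (powered ascent): v₀ = 0 m/s, a = 23.5 m/s².
v = v₀ + at = 0 + (23.5)(5) = 118 m/s
Δx = v₀t + ½at² = 0·5 + 0.5·23.5·5² = 294 m

Phase 2 (coasting upward): v₀ = 118 m/s, a = -9.81 m/s².
v = v₀ + at → t = (0 − 118) / -9.81 = 12.0 s
v² = v₀² + 2aΔx → Δx = (0² − 118²)/(2·-9.81) = 704 m
Maximum height = 294 + 704 = 997 m

997.4 m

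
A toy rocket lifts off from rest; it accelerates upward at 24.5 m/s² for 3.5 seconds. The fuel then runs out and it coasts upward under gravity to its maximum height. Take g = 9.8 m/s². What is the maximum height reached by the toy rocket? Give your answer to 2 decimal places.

525.22 m

Phase 1 (powered ascent): v₀ = 0 m/s, a = 24.5 m/s².
v = v₀ + at = 0 + (24.5)(3.5) = 85.8 m/s
Δx = v₀t + ½at² = 0·3.5 + 0.5·24.5·3.5² = 150 m

Phase 2 (coasting upward): v₀ = 85.8 m/s, a = -9.8 m/s².
v = v₀ + at → t = (0 − 85.8) / -9.8 = 8.75 s
v² = v₀² + 2aΔx → Δx = (0² − 85.8²)/(2·-9.8) = 375 m
Maximum height = 150 + 375 = 525 m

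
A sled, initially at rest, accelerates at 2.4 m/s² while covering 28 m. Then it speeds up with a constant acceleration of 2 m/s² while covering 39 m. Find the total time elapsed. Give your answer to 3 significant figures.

Phase 1 (accelerating): v₀ = 0 m/s, a = 2.4 m/s².
v² = v₀² + 2aΔx = 0² + 2·2.4·28 = 134 → v = 11.6 m/s
t = (v − v₀)/a = (11.6 − 0)/2.4 = 4.83 s

Phase 2 (accelerating): v₀ = 11.6 m/s, a = 2 m/s².
v² = v₀² + 2aΔx = 11.6² + 2·2·39 = 290 → v = 17.0 m/s
t = (v − v₀)/a = (17.0 − 11.6)/2 = 2.72 s
Total time = 4.83 + 2.72 = 7.55 s

7.55 s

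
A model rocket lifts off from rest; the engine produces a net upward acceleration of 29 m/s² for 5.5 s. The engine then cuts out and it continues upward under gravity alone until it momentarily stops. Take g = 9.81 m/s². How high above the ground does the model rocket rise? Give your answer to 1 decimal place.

Phase 1 (powered ascent): v₀ = 0 m/s, a = 29 m/s².
v = v₀ + at = 0 + (29)(5.5) = 160 m/s
Δx = v₀t + ½at² = 0·5.5 + 0.5·29·5.5² = 439 m

Phase 2 (coasting upward): v₀ = 160 m/s, a = -9.81 m/s².
v = v₀ + at → t = (0 − 160) / -9.81 = 16.3 s
v² = v₀² + 2aΔx → Δx = (0² − 160²)/(2·-9.81) = 1300 m
Maximum height = 439 + 1300 = 1740 m

1735.3 m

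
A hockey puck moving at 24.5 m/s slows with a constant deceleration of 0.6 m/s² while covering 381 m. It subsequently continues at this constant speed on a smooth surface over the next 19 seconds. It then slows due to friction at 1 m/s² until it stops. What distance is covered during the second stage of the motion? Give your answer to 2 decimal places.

227.25 m

Phase 1 (decelerating): v₀ = 24.5 m/s, a = -0.6 m/s².
v² = v₀² + 2aΔx = 24.5² + 2·-0.6·381 = 143 → v = 12.0 m/s
t = (v − v₀)/a = (12.0 − 24.5)/-0.6 = 20.9 s

Phase 2 (constant speed): v₀ = 12.0 m/s, a = 0 m/s².
v = v₀ + at = 12.0 + (0)(19) = 12.0 m/s
Δx = v₀t + ½at² = 12.0·19 + 0.5·0·19² = 227 m
Distance in phase 2 = 227 m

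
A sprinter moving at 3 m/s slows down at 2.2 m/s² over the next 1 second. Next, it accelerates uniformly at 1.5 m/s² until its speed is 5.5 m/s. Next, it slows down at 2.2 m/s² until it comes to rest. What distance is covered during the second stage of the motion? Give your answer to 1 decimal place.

Phase 1 (decelerating): v₀ = 3.00 m/s, a = -2.2 m/s².
v = v₀ + at = 3.00 + (-2.2)(1) = 0.800 m/s
Δx = v₀t + ½at² = 3.00·1 + 0.5·-2.2·1² = 1.90 m

Phase 2 (accelerating): v₀ = 0.800 m/s, a = 1.5 m/s².
v = v₀ + at → t = (5.5 − 0.800) / 1.5 = 3.13 s
v² = v₀² + 2aΔx → Δx = (5.5² − 0.800²)/(2·1.5) = 9.87 m
Distance in phase 2 = 9.87 m

9.9 m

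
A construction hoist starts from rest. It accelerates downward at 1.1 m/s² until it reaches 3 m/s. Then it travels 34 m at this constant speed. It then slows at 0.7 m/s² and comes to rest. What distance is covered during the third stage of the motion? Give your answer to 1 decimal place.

6.4 m

Phase 1 (accelerating): v₀ = 0 m/s, a = 1.1 m/s².
v = v₀ + at → t = (3 − 0) / 1.1 = 2.73 s
v² = v₀² + 2aΔx → Δx = (3² − 0²)/(2·1.1) = 4.09 m

Phase 2 (constant speed): v₀ = 3.00 m/s, a = 0 m/s².
Constant speed: t = d/v = 34/3.00 = 11.3 s

Phase 3 (decelerating): v₀ = 3.00 m/s, a = -0.7 m/s².
v = v₀ + at → t = (0 − 3.00) / -0.7 = 4.29 s
v² = v₀² + 2aΔx → Δx = (0² − 3.00²)/(2·-0.7) = 6.43 m
Distance in phase 3 = 6.43 m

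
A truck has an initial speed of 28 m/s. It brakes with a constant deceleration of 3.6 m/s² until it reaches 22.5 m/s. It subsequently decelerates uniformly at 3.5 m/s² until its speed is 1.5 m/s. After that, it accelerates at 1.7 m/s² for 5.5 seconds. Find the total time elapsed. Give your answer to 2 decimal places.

Phase 1 (decelerating): v₀ = 28.0 m/s, a = -3.6 m/s².
v = v₀ + at → t = (22.5 − 28.0) / -3.6 = 1.53 s
v² = v₀² + 2aΔx → Δx = (22.5² − 28.0²)/(2·-3.6) = 38.6 m

Phase 2 (decelerating): v₀ = 22.5 m/s, a = -3.5 m/s².
v = v₀ + at → t = (1.5 − 22.5) / -3.5 = 6.00 s
v² = v₀² + 2aΔx → Δx = (1.5² − 22.5²)/(2·-3.5) = 72.0 m

Phase 3 (accelerating): v₀ = 1.50 m/s, a = 1.7 m/s².
v = v₀ + at = 1.50 + (1.7)(5.5) = 10.8 m/s
Δx = v₀t + ½at² = 1.50·5.5 + 0.5·1.7·5.5² = 34.0 m
Total time = 1.53 + 6.00 + 5.50 = 13.0 s

13.03 s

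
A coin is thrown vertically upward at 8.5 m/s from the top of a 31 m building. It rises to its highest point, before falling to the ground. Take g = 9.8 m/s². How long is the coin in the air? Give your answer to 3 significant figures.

3.53 s

Phase 1 (rising): v₀ = 8.50 m/s, a = -9.8 m/s².
v = v₀ + at → t = (0 − 8.50) / -9.8 = 0.867 s
v² = v₀² + 2aΔx → Δx = (0² − 8.50²)/(2·-9.8) = 3.69 m

Phase 2 (falling): v₀ = 0 m/s, a = -9.8 m/s².
Falls 34.7 m from rest: t = √(2·34.7/9.8) = 2.66 s; v = g·t = 26.1 m/s.
Total time = 0.867 + 2.66 = 3.53 s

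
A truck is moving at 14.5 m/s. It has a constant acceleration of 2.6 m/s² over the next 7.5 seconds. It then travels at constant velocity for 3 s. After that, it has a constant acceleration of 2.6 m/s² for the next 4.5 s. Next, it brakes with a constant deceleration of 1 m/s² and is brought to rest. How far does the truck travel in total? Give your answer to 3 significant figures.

1510 m

Phase 1 (accelerating): v₀ = 14.5 m/s, a = 2.6 m/s².
v = v₀ + at = 14.5 + (2.6)(7.5) = 34.0 m/s
Δx = v₀t + ½at² = 14.5·7.5 + 0.5·2.6·7.5² = 182 m

Phase 2 (constant speed): v₀ = 34.0 m/s, a = 0 m/s².
v = v₀ + at = 34.0 + (0)(3) = 34.0 m/s
Δx = v₀t + ½at² = 34.0·3 + 0.5·0·3² = 102 m

Phase 3 (accelerating): v₀ = 34.0 m/s, a = 2.6 m/s².
v = v₀ + at = 34.0 + (2.6)(4.5) = 45.7 m/s
Δx = v₀t + ½at² = 34.0·4.5 + 0.5·2.6·4.5² = 179 m

Phase 4 (decelerating): v₀ = 45.7 m/s, a = -1 m/s².
v = v₀ + at → t = (0 − 45.7) / -1 = 45.7 s
v² = v₀² + 2aΔx → Δx = (0² − 45.7²)/(2·-1) = 1040 m
Total distance = 182 + 102 + 179 + 1040 = 1510 m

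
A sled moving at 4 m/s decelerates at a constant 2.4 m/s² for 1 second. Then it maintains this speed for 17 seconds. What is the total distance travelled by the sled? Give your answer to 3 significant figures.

30.0 m

Phase 1 (decelerating): v₀ = 4.00 m/s, a = -2.4 m/s².
v = v₀ + at = 4.00 + (-2.4)(1) = 1.60 m/s
Δx = v₀t + ½at² = 4.00·1 + 0.5·-2.4·1² = 2.80 m

Phase 2 (constant speed): v₀ = 1.60 m/s, a = 0 m/s².
v = v₀ + at = 1.60 + (0)(17) = 1.60 m/s
Δx = v₀t + ½at² = 1.60·17 + 0.5·0·17² = 27.2 m
Total distance = 2.80 + 27.2 = 30.0 m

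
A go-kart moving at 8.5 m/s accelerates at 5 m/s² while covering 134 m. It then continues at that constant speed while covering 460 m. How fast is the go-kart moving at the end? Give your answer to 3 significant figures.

37.6 m/s

Phase 1 (accelerating): v₀ = 8.50 m/s, a = 5 m/s².
v² = v₀² + 2aΔx = 8.50² + 2·5·134 = 1410 → v = 37.6 m/s
t = (v − v₀)/a = (37.6 − 8.50)/5 = 5.82 s

Phase 2 (constant speed): v₀ = 37.6 m/s, a = 0 m/s².
Constant speed: t = d/v = 460/37.6 = 12.2 s
Final speed = 37.6 m/s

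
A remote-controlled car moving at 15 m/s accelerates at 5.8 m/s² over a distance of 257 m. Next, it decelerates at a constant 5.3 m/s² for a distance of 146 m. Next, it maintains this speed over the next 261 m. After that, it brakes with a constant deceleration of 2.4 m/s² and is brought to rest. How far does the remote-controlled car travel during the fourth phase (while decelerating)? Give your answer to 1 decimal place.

345.5 m

Phase 1 (accelerating): v₀ = 15.0 m/s, a = 5.8 m/s².
v² = v₀² + 2aΔx = 15.0² + 2·5.8·257 = 3210 → v = 56.6 m/s
t = (v − v₀)/a = (56.6 − 15.0)/5.8 = 7.18 s

Phase 2 (decelerating): v₀ = 56.6 m/s, a = -5.3 m/s².
v² = v₀² + 2aΔx = 56.6² + 2·-5.3·146 = 1660 → v = 40.7 m/s
t = (v − v₀)/a = (40.7 − 56.6)/-5.3 = 3.00 s

Phase 3 (constant speed): v₀ = 40.7 m/s, a = 0 m/s².
Constant speed: t = d/v = 261/40.7 = 6.41 s

Phase 4 (decelerating): v₀ = 40.7 m/s, a = -2.4 m/s².
v = v₀ + at → t = (0 − 40.7) / -2.4 = 17.0 s
v² = v₀² + 2aΔx → Δx = (0² − 40.7²)/(2·-2.4) = 346 m
Distance in phase 4 = 346 m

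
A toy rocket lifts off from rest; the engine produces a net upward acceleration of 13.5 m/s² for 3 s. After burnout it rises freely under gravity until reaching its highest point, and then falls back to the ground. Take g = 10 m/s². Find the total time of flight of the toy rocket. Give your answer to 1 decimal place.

Phase 1 (powered ascent): v₀ = 0 m/s, a = 13.5 m/s².
v = v₀ + at = 0 + (13.5)(3) = 40.5 m/s
Δx = v₀t + ½at² = 0·3 + 0.5·13.5·3² = 60.8 m

Phase 2 (coasting upward): v₀ = 40.5 m/s, a = -10 m/s².
v = v₀ + at → t = (0 − 40.5) / -10 = 4.05 s
v² = v₀² + 2aΔx → Δx = (0² − 40.5²)/(2·-10) = 82.0 m

Phase 3 (free fall): v₀ = 0 m/s, a = -10 m/s².
Falls 143 m from rest: t = √(2·143/10) = 5.34 s; v = g·t = 53.4 m/s.
Total time = 3.00 + 4.05 + 5.34 = 12.4 s

12.4 s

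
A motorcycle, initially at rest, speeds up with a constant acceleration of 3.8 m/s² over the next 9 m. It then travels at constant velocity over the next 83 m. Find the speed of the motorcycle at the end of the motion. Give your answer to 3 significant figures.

Phase 1 (accelerating): v₀ = 0 m/s, a = 3.8 m/s².
v² = v₀² + 2aΔx = 0² + 2·3.8·9 = 68.4 → v = 8.27 m/s
t = (v − v₀)/a = (8.27 − 0)/3.8 = 2.18 s

Phase 2 (constant speed): v₀ = 8.27 m/s, a = 0 m/s².
Constant speed: t = d/v = 83/8.27 = 10.0 s
Final speed = 8.27 m/s

8.27 m/s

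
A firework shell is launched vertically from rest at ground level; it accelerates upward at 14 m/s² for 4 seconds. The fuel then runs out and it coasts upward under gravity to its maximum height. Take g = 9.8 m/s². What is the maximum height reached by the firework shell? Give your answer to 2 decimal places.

272.00 m

Phase 1 (powered ascent): v₀ = 0 m/s, a = 14 m/s².
v = v₀ + at = 0 + (14)(4) = 56.0 m/s
Δx = v₀t + ½at² = 0·4 + 0.5·14·4² = 112 m

Phase 2 (coasting upward): v₀ = 56.0 m/s, a = -9.8 m/s².
v = v₀ + at → t = (0 − 56.0) / -9.8 = 5.71 s
v² = v₀² + 2aΔx → Δx = (0² − 56.0²)/(2·-9.8) = 160 m
Maximum height = 112 + 160 = 272 m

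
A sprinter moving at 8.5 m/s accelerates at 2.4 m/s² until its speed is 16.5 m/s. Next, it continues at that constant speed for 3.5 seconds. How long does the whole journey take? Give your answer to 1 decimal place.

6.8 s

Phase 1 (accelerating): v₀ = 8.50 m/s, a = 2.4 m/s².
v = v₀ + at → t = (16.5 − 8.50) / 2.4 = 3.33 s
v² = v₀² + 2aΔx → Δx = (16.5² − 8.50²)/(2·2.4) = 41.7 m

Phase 2 (constant speed): v₀ = 16.5 m/s, a = 0 m/s².
v = v₀ + at = 16.5 + (0)(3.5) = 16.5 m/s
Δx = v₀t + ½at² = 16.5·3.5 + 0.5·0·3.5² = 57.8 m
Total time = 3.33 + 3.50 = 6.83 s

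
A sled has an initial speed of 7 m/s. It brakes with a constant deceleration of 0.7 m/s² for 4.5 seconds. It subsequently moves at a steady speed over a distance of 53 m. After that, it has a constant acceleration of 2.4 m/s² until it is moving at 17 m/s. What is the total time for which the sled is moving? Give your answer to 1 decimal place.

23.7 s

Phase 1 (decelerating): v₀ = 7.00 m/s, a = -0.7 m/s².
v = v₀ + at = 7.00 + (-0.7)(4.5) = 3.85 m/s
Δx = v₀t + ½at² = 7.00·4.5 + 0.5·-0.7·4.5² = 24.4 m

Phase 2 (constant speed): v₀ = 3.85 m/s, a = 0 m/s².
Constant speed: t = d/v = 53/3.85 = 13.8 s

Phase 3 (accelerating): v₀ = 3.85 m/s, a = 2.4 m/s².
v = v₀ + at → t = (17 − 3.85) / 2.4 = 5.48 s
v² = v₀² + 2aΔx → Δx = (17² − 3.85²)/(2·2.4) = 57.1 m
Total time = 4.50 + 13.8 + 5.48 = 23.7 s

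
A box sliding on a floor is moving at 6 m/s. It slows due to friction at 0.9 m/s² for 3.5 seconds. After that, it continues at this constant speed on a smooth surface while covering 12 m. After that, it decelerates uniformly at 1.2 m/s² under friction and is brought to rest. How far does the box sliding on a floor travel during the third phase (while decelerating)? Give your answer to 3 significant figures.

Phase 1 (decelerating): v₀ = 6.00 m/s, a = -0.9 m/s².
v = v₀ + at = 6.00 + (-0.9)(3.5) = 2.85 m/s
Δx = v₀t + ½at² = 6.00·3.5 + 0.5·-0.9·3.5² = 15.5 m

Phase 2 (constant speed): v₀ = 2.85 m/s, a = 0 m/s².
Constant speed: t = d/v = 12/2.85 = 4.21 s

Phase 3 (decelerating): v₀ = 2.85 m/s, a = -1.2 m/s².
v = v₀ + at → t = (0 − 2.85) / -1.2 = 2.38 s
v² = v₀² + 2aΔx → Δx = (0² − 2.85²)/(2·-1.2) = 3.38 m
Distance in phase 3 = 3.38 m

3.38 m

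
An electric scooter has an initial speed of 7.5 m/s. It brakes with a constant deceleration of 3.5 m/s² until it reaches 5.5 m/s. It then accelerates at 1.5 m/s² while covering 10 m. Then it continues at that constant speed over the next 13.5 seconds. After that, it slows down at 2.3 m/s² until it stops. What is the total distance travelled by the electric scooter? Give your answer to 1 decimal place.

131.6 m

Phase 1 (decelerating): v₀ = 7.50 m/s, a = -3.5 m/s².
v = v₀ + at → t = (5.5 − 7.50) / -3.5 = 0.571 s
v² = v₀² + 2aΔx → Δx = (5.5² − 7.50²)/(2·-3.5) = 3.71 m

Phase 2 (accelerating): v₀ = 5.50 m/s, a = 1.5 m/s².
v² = v₀² + 2aΔx = 5.50² + 2·1.5·10 = 60.2 → v = 7.76 m/s
t = (v − v₀)/a = (7.76 − 5.50)/1.5 = 1.51 s

Phase 3 (constant speed): v₀ = 7.76 m/s, a = 0 m/s².
v = v₀ + at = 7.76 + (0)(13.5) = 7.76 m/s
Δx = v₀t + ½at² = 7.76·13.5 + 0.5·0·13.5² = 105 m

Phase 4 (decelerating): v₀ = 7.76 m/s, a = -2.3 m/s².
v = v₀ + at → t = (0 − 7.76) / -2.3 = 3.37 s
v² = v₀² + 2aΔx → Δx = (0² − 7.76²)/(2·-2.3) = 13.1 m
Total distance = 3.71 + 10.0 + 105 + 13.1 = 132 m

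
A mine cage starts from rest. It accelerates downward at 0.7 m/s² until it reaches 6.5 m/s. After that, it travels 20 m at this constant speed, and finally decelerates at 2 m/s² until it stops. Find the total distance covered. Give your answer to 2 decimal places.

Phase 1 (accelerating): v₀ = 0 m/s, a = 0.7 m/s².
v = v₀ + at → t = (6.5 − 0) / 0.7 = 9.29 s
v² = v₀² + 2aΔx → Δx = (6.5² − 0²)/(2·0.7) = 30.2 m

Phase 2 (constant speed): v₀ = 6.50 m/s, a = 0 m/s².
Constant speed: t = d/v = 20/6.50 = 3.08 s

Phase 3 (decelerating): v₀ = 6.50 m/s, a = -2 m/s².
v = v₀ + at → t = (0 − 6.50) / -2 = 3.25 s
v² = v₀² + 2aΔx → Δx = (0² − 6.50²)/(2·-2) = 10.6 m
Total distance = 30.2 + 20.0 + 10.6 = 60.7 m

60.74 m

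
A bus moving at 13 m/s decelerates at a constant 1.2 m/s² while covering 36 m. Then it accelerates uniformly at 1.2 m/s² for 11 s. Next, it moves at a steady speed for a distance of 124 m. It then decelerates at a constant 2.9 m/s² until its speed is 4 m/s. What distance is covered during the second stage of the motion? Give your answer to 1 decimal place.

172.6 m

Phase 1 (decelerating): v₀ = 13.0 m/s, a = -1.2 m/s².
v² = v₀² + 2aΔx = 13.0² + 2·-1.2·36 = 82.6 → v = 9.09 m/s
t = (v − v₀)/a = (9.09 − 13.0)/-1.2 = 3.26 s

Phase 2 (accelerating): v₀ = 9.09 m/s, a = 1.2 m/s².
v = v₀ + at = 9.09 + (1.2)(11) = 22.3 m/s
Δx = v₀t + ½at² = 9.09·11 + 0.5·1.2·11² = 173 m
Distance in phase 2 = 173 m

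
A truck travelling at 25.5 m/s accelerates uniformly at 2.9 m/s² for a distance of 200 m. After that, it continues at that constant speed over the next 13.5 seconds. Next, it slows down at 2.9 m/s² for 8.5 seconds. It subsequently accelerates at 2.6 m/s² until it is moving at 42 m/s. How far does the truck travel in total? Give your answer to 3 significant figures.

1310 m

Phase 1 (accelerating): v₀ = 25.5 m/s, a = 2.9 m/s².
v² = v₀² + 2aΔx = 25.5² + 2·2.9·200 = 1810 → v = 42.5 m/s
t = (v − v₀)/a = (42.5 − 25.5)/2.9 = 5.88 s

Phase 2 (constant speed): v₀ = 42.5 m/s, a = 0 m/s².
v = v₀ + at = 42.5 + (0)(13.5) = 42.5 m/s
Δx = v₀t + ½at² = 42.5·13.5 + 0.5·0·13.5² = 574 m

Phase 3 (decelerating): v₀ = 42.5 m/s, a = -2.9 m/s².
v = v₀ + at = 42.5 + (-2.9)(8.5) = 17.9 m/s
Δx = v₀t + ½at² = 42.5·8.5 + 0.5·-2.9·8.5² = 257 m

Phase 4 (accelerating): v₀ = 17.9 m/s, a = 2.6 m/s².
v = v₀ + at → t = (42 − 17.9) / 2.6 = 9.27 s
v² = v₀² + 2aΔx → Δx = (42² − 17.9²)/(2·2.6) = 278 m
Total distance = 200 + 574 + 257 + 278 = 1310 m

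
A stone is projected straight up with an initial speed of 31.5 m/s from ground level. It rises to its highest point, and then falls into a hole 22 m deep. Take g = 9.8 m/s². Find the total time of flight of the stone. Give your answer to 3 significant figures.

Phase 1 (rising): v₀ = 31.5 m/s, a = -9.8 m/s².
v = v₀ + at → t = (0 − 31.5) / -9.8 = 3.21 s
v² = v₀² + 2aΔx → Δx = (0² − 31.5²)/(2·-9.8) = 50.6 m

Phase 2 (falling): v₀ = 0 m/s, a = -9.8 m/s².
Falls 72.6 m from rest: t = √(2·72.6/9.8) = 3.85 s; v = g·t = 37.7 m/s.
Total time = 3.21 + 3.85 = 7.06 s

7.06 s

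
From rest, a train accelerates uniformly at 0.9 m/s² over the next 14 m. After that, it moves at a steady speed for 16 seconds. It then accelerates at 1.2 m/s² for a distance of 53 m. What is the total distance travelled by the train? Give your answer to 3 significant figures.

147 m

Phase 1 (accelerating): v₀ = 0 m/s, a = 0.9 m/s².
v² = v₀² + 2aΔx = 0² + 2·0.9·14 = 25.2 → v = 5.02 m/s
t = (v − v₀)/a = (5.02 − 0)/0.9 = 5.58 s

Phase 2 (constant speed): v₀ = 5.02 m/s, a = 0 m/s².
v = v₀ + at = 5.02 + (0)(16) = 5.02 m/s
Δx = v₀t + ½at² = 5.02·16 + 0.5·0·16² = 80.3 m

Phase 3 (accelerating): v₀ = 5.02 m/s, a = 1.2 m/s².
v² = v₀² + 2aΔx = 5.02² + 2·1.2·53 = 152 → v = 12.3 m/s
t = (v − v₀)/a = (12.3 − 5.02)/1.2 = 6.10 s
Total distance = 14.0 + 80.3 + 53.0 = 147 m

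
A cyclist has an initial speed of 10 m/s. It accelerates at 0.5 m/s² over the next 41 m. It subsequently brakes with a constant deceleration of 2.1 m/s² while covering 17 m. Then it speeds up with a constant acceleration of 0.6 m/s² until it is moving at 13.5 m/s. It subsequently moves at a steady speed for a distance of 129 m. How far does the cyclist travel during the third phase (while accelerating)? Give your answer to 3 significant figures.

Phase 1 (accelerating): v₀ = 10.0 m/s, a = 0.5 m/s².
v² = v₀² + 2aΔx = 10.0² + 2·0.5·41 = 141 → v = 11.9 m/s
t = (v − v₀)/a = (11.9 − 10.0)/0.5 = 3.75 s

Phase 2 (decelerating): v₀ = 11.9 m/s, a = -2.1 m/s².
v² = v₀² + 2aΔx = 11.9² + 2·-2.1·17 = 69.6 → v = 8.34 m/s
t = (v − v₀)/a = (8.34 − 11.9)/-2.1 = 1.68 s

Phase 3 (accelerating): v₀ = 8.34 m/s, a = 0.6 m/s².
v = v₀ + at → t = (13.5 − 8.34) / 0.6 = 8.60 s
v² = v₀² + 2aΔx → Δx = (13.5² − 8.34²)/(2·0.6) = 93.9 m
Distance in phase 3 = 93.9 m

93.9 m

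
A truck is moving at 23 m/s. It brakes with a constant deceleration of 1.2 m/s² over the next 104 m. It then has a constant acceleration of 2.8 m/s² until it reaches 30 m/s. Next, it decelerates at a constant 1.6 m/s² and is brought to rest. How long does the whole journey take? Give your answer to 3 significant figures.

Phase 1 (decelerating): v₀ = 23.0 m/s, a = -1.2 m/s².
v² = v₀² + 2aΔx = 23.0² + 2·-1.2·104 = 279 → v = 16.7 m/s
t = (v − v₀)/a = (16.7 − 23.0)/-1.2 = 5.24 s

Phase 2 (accelerating): v₀ = 16.7 m/s, a = 2.8 m/s².
v = v₀ + at → t = (30 − 16.7) / 2.8 = 4.74 s
v² = v₀² + 2aΔx → Δx = (30² − 16.7²)/(2·2.8) = 111 m

Phase 3 (decelerating): v₀ = 30.0 m/s, a = -1.6 m/s².
v = v₀ + at → t = (0 − 30.0) / -1.6 = 18.8 s
v² = v₀² + 2aΔx → Δx = (0² − 30.0²)/(2·-1.6) = 281 m
Total time = 5.24 + 4.74 + 18.8 = 28.7 s

28.7 s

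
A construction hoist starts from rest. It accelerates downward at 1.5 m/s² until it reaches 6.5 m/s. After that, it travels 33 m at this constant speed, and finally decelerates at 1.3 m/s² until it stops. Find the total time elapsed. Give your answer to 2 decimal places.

14.41 s

Phase 1 (accelerating): v₀ = 0 m/s, a = 1.5 m/s².
v = v₀ + at → t = (6.5 − 0) / 1.5 = 4.33 s
v² = v₀² + 2aΔx → Δx = (6.5² − 0²)/(2·1.5) = 14.1 m

Phase 2 (constant speed): v₀ = 6.50 m/s, a = 0 m/s².
Constant speed: t = d/v = 33/6.50 = 5.08 s

Phase 3 (decelerating): v₀ = 6.50 m/s, a = -1.3 m/s².
v = v₀ + at → t = (0 − 6.50) / -1.3 = 5.00 s
v² = v₀² + 2aΔx → Δx = (0² − 6.50²)/(2·-1.3) = 16.2 m
Total time = 4.33 + 5.08 + 5.00 = 14.4 s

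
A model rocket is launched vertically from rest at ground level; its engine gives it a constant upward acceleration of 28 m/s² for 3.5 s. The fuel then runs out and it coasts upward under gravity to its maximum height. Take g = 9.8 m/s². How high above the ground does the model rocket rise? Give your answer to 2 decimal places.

661.50 m

Phase 1 (powered ascent): v₀ = 0 m/s, a = 28 m/s².
v = v₀ + at = 0 + (28)(3.5) = 98.0 m/s
Δx = v₀t + ½at² = 0·3.5 + 0.5·28·3.5² = 172 m

Phase 2 (coasting upward): v₀ = 98.0 m/s, a = -9.8 m/s².
v = v₀ + at → t = (0 − 98.0) / -9.8 = 10.0 s
v² = v₀² + 2aΔx → Δx = (0² − 98.0²)/(2·-9.8) = 490 m
Maximum height = 172 + 490 = 662 m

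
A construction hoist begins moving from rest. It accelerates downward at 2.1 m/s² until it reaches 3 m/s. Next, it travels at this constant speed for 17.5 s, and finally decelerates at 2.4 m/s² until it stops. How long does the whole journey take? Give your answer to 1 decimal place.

20.2 s

Phase 1 (accelerating): v₀ = 0 m/s, a = 2.1 m/s².
v = v₀ + at → t = (3 − 0) / 2.1 = 1.43 s
v² = v₀² + 2aΔx → Δx = (3² − 0²)/(2·2.1) = 2.14 m

Phase 2 (constant speed): v₀ = 3.00 m/s, a = 0 m/s².
v = v₀ + at = 3.00 + (0)(17.5) = 3.00 m/s
Δx = v₀t + ½at² = 3.00·17.5 + 0.5·0·17.5² = 52.5 m

Phase 3 (decelerating): v₀ = 3.00 m/s, a = -2.4 m/s².
v = v₀ + at → t = (0 − 3.00) / -2.4 = 1.25 s
v² = v₀² + 2aΔx → Δx = (0² − 3.00²)/(2·-2.4) = 1.88 m
Total time = 1.43 + 17.5 + 1.25 = 20.2 s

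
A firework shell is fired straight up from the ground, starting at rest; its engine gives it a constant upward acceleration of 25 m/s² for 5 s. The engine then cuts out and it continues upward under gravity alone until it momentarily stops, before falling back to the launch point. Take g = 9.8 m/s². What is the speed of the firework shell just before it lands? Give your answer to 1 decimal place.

147.5 m/s

Phase 1 (powered ascent): v₀ = 0 m/s, a = 25 m/s².
v = v₀ + at = 0 + (25)(5) = 125 m/s
Δx = v₀t + ½at² = 0·5 + 0.5·25·5² = 312 m

Phase 2 (coasting upward): v₀ = 125 m/s, a = -9.8 m/s².
v = v₀ + at → t = (0 − 125) / -9.8 = 12.8 s
v² = v₀² + 2aΔx → Δx = (0² − 125²)/(2·-9.8) = 797 m

Phase 3 (free fall): v₀ = 0 m/s, a = -9.8 m/s².
Falls 1110 m from rest: t = √(2·1110/9.8) = 15.0 s; v = g·t = 147 m/s.
Impact speed = 147 m/s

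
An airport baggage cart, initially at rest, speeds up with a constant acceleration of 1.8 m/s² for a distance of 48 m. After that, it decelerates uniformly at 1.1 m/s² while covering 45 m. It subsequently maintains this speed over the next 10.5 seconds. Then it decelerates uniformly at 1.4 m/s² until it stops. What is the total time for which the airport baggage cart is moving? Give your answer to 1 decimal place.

Phase 1 (accelerating): v₀ = 0 m/s, a = 1.8 m/s².
v² = v₀² + 2aΔx = 0² + 2·1.8·48 = 173 → v = 13.1 m/s
t = (v − v₀)/a = (13.1 − 0)/1.8 = 7.30 s

Phase 2 (decelerating): v₀ = 13.1 m/s, a = -1.1 m/s².
v² = v₀² + 2aΔx = 13.1² + 2·-1.1·45 = 73.8 → v = 8.59 m/s
t = (v − v₀)/a = (8.59 − 13.1)/-1.1 = 4.14 s

Phase 3 (constant speed): v₀ = 8.59 m/s, a = 0 m/s².
v = v₀ + at = 8.59 + (0)(10.5) = 8.59 m/s
Δx = v₀t + ½at² = 8.59·10.5 + 0.5·0·10.5² = 90.2 m

Phase 4 (decelerating): v₀ = 8.59 m/s, a = -1.4 m/s².
v = v₀ + at → t = (0 − 8.59) / -1.4 = 6.14 s
v² = v₀² + 2aΔx → Δx = (0² − 8.59²)/(2·-1.4) = 26.4 m
Total time = 7.30 + 4.14 + 10.5 + 6.14 = 28.1 s

28.1 s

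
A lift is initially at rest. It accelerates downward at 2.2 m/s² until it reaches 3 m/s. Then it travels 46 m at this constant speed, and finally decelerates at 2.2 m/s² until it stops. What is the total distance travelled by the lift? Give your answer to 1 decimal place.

Phase 1 (accelerating): v₀ = 0 m/s, a = 2.2 m/s².
v = v₀ + at → t = (3 − 0) / 2.2 = 1.36 s
v² = v₀² + 2aΔx → Δx = (3² − 0²)/(2·2.2) = 2.05 m

Phase 2 (constant speed): v₀ = 3.00 m/s, a = 0 m/s².
Constant speed: t = d/v = 46/3.00 = 15.3 s

Phase 3 (decelerating): v₀ = 3.00 m/s, a = -2.2 m/s².
v = v₀ + at → t = (0 − 3.00) / -2.2 = 1.36 s
v² = v₀² + 2aΔx → Δx = (0² − 3.00²)/(2·-2.2) = 2.05 m
Total distance = 2.05 + 46.0 + 2.05 = 50.1 m

50.1 m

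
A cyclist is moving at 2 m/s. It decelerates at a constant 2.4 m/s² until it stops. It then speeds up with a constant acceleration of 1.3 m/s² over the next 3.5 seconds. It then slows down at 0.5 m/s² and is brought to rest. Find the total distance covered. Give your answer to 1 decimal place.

29.5 m

Phase 1 (decelerating): v₀ = 2.00 m/s, a = -2.4 m/s².
v = v₀ + at → t = (0 − 2.00) / -2.4 = 0.833 s
v² = v₀² + 2aΔx → Δx = (0² − 2.00²)/(2·-2.4) = 0.833 m

Phase 2 (accelerating): v₀ = 0 m/s, a = 1.3 m/s².
v = v₀ + at = 0 + (1.3)(3.5) = 4.55 m/s
Δx = v₀t + ½at² = 0·3.5 + 0.5·1.3·3.5² = 7.96 m

Phase 3 (decelerating): v₀ = 4.55 m/s, a = -0.5 m/s².
v = v₀ + at → t = (0 − 4.55) / -0.5 = 9.10 s
v² = v₀² + 2aΔx → Δx = (0² − 4.55²)/(2·-0.5) = 20.7 m
Total distance = 0.833 + 7.96 + 20.7 = 29.5 m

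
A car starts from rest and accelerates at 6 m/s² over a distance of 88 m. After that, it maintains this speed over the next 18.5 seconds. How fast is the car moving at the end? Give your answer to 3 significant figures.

32.5 m/s

Phase 1 (accelerating): v₀ = 0 m/s, a = 6 m/s².
v² = v₀² + 2aΔx = 0² + 2·6·88 = 1060 → v = 32.5 m/s
t = (v − v₀)/a = (32.5 − 0)/6 = 5.42 s

Phase 2 (constant speed): v₀ = 32.5 m/s, a = 0 m/s².
v = v₀ + at = 32.5 + (0)(18.5) = 32.5 m/s
Δx = v₀t + ½at² = 32.5·18.5 + 0.5·0·18.5² = 601 m
Final speed = 32.5 m/s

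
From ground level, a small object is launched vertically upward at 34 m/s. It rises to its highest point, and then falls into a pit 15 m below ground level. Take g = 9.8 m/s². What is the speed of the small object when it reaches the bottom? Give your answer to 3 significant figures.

38.1 m/s

Phase 1 (rising): v₀ = 34.0 m/s, a = -9.8 m/s².
v = v₀ + at → t = (0 − 34.0) / -9.8 = 3.47 s
v² = v₀² + 2aΔx → Δx = (0² − 34.0²)/(2·-9.8) = 59.0 m

Phase 2 (falling): v₀ = 0 m/s, a = -9.8 m/s².
Falls 74.0 m from rest: t = √(2·74.0/9.8) = 3.89 s; v = g·t = 38.1 m/s.
Final speed = 38.1 m/s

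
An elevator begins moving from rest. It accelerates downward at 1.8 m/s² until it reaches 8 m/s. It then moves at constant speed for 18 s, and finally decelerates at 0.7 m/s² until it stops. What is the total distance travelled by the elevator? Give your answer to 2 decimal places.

Phase 1 (accelerating): v₀ = 0 m/s, a = 1.8 m/s².
v = v₀ + at → t = (8 − 0) / 1.8 = 4.44 s
v² = v₀² + 2aΔx → Δx = (8² − 0²)/(2·1.8) = 17.8 m

Phase 2 (constant speed): v₀ = 8.00 m/s, a = 0 m/s².
v = v₀ + at = 8.00 + (0)(18) = 8.00 m/s
Δx = v₀t + ½at² = 8.00·18 + 0.5·0·18² = 144 m

Phase 3 (decelerating): v₀ = 8.00 m/s, a = -0.7 m/s².
v = v₀ + at → t = (0 − 8.00) / -0.7 = 11.4 s
v² = v₀² + 2aΔx → Δx = (0² − 8.00²)/(2·-0.7) = 45.7 m
Total distance = 17.8 + 144 + 45.7 = 207 m

207.49 m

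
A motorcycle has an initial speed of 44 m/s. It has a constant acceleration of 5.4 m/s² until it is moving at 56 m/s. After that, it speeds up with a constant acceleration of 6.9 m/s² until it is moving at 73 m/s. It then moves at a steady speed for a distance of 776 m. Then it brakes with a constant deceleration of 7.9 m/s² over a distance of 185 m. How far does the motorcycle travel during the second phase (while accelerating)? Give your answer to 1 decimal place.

158.9 m

Phase 1 (accelerating): v₀ = 44.0 m/s, a = 5.4 m/s².
v = v₀ + at → t = (56 − 44.0) / 5.4 = 2.22 s
v² = v₀² + 2aΔx → Δx = (56² − 44.0²)/(2·5.4) = 111 m

Phase 2 (accelerating): v₀ = 56.0 m/s, a = 6.9 m/s².
v = v₀ + at → t = (73 − 56.0) / 6.9 = 2.46 s
v² = v₀² + 2aΔx → Δx = (73² − 56.0²)/(2·6.9) = 159 m
Distance in phase 2 = 159 m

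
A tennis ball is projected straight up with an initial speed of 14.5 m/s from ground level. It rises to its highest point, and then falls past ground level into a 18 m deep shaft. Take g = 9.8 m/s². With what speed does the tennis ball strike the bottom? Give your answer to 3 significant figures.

23.7 m/s

Phase 1 (rising): v₀ = 14.5 m/s, a = -9.8 m/s².
v = v₀ + at → t = (0 − 14.5) / -9.8 = 1.48 s
v² = v₀² + 2aΔx → Δx = (0² − 14.5²)/(2·-9.8) = 10.7 m

Phase 2 (falling): v₀ = 0 m/s, a = -9.8 m/s².
Falls 28.7 m from rest: t = √(2·28.7/9.8) = 2.42 s; v = g·t = 23.7 m/s.
Final speed = 23.7 m/s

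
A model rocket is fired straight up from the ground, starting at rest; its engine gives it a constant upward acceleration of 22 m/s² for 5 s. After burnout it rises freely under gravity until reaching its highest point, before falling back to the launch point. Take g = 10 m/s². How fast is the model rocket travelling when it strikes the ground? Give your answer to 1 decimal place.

Phase 1 (powered ascent): v₀ = 0 m/s, a = 22 m/s².
v = v₀ + at = 0 + (22)(5) = 110 m/s
Δx = v₀t + ½at² = 0·5 + 0.5·22·5² = 275 m

Phase 2 (coasting upward): v₀ = 110 m/s, a = -10 m/s².
v = v₀ + at → t = (0 − 110) / -10 = 11.0 s
v² = v₀² + 2aΔx → Δx = (0² − 110²)/(2·-10) = 605 m

Phase 3 (free fall): v₀ = 0 m/s, a = -10 m/s².
Falls 880 m from rest: t = √(2·880/10) = 13.3 s; v = g·t = 133 m/s.
Impact speed = 133 m/s

132.7 m/s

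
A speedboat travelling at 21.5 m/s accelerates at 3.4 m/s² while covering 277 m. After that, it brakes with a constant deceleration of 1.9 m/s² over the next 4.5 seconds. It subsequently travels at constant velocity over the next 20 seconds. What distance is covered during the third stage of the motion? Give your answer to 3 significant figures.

798 m

Phase 1 (accelerating): v₀ = 21.5 m/s, a = 3.4 m/s².
v² = v₀² + 2aΔx = 21.5² + 2·3.4·277 = 2350 → v = 48.4 m/s
t = (v − v₀)/a = (48.4 − 21.5)/3.4 = 7.92 s

Phase 2 (decelerating): v₀ = 48.4 m/s, a = -1.9 m/s².
v = v₀ + at = 48.4 + (-1.9)(4.5) = 39.9 m/s
Δx = v₀t + ½at² = 48.4·4.5 + 0.5·-1.9·4.5² = 199 m

Phase 3 (constant speed): v₀ = 39.9 m/s, a = 0 m/s².
v = v₀ + at = 39.9 + (0)(20) = 39.9 m/s
Δx = v₀t + ½at² = 39.9·20 + 0.5·0·20² = 798 m
Distance in phase 3 = 798 m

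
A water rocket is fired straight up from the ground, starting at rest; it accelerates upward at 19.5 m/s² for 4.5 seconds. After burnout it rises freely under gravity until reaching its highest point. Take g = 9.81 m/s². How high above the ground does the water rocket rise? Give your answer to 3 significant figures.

Phase 1 (powered ascent): v₀ = 0 m/s, a = 19.5 m/s².
v = v₀ + at = 0 + (19.5)(4.5) = 87.8 m/s
Δx = v₀t + ½at² = 0·4.5 + 0.5·19.5·4.5² = 197 m

Phase 2 (coasting upward): v₀ = 87.8 m/s, a = -9.81 m/s².
v = v₀ + at → t = (0 − 87.8) / -9.81 = 8.94 s
v² = v₀² + 2aΔx → Δx = (0² − 87.8²)/(2·-9.81) = 392 m
Maximum height = 197 + 392 = 590 m

590 m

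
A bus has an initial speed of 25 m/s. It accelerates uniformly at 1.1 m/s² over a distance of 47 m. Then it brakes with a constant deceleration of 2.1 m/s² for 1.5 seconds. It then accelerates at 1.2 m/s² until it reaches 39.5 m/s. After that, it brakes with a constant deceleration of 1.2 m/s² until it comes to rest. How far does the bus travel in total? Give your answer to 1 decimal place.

1148.5 m

Phase 1 (accelerating): v₀ = 25.0 m/s, a = 1.1 m/s².
v² = v₀² + 2aΔx = 25.0² + 2·1.1·47 = 728 → v = 27.0 m/s
t = (v − v₀)/a = (27.0 − 25.0)/1.1 = 1.81 s

Phase 2 (decelerating): v₀ = 27.0 m/s, a = -2.1 m/s².
v = v₀ + at = 27.0 + (-2.1)(1.5) = 23.8 m/s
Δx = v₀t + ½at² = 27.0·1.5 + 0.5·-2.1·1.5² = 38.1 m

Phase 3 (accelerating): v₀ = 23.8 m/s, a = 1.2 m/s².
v = v₀ + at → t = (39.5 − 23.8) / 1.2 = 13.1 s
v² = v₀² + 2aΔx → Δx = (39.5² − 23.8²)/(2·1.2) = 413 m

Phase 4 (decelerating): v₀ = 39.5 m/s, a = -1.2 m/s².
v = v₀ + at → t = (0 − 39.5) / -1.2 = 32.9 s
v² = v₀² + 2aΔx → Δx = (0² − 39.5²)/(2·-1.2) = 650 m
Total distance = 47.0 + 38.1 + 413 + 650 = 1150 m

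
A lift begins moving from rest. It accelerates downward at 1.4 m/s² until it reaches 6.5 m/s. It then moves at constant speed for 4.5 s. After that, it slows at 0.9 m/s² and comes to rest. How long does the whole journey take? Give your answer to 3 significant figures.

Phase 1 (accelerating): v₀ = 0 m/s, a = 1.4 m/s².
v = v₀ + at → t = (6.5 − 0) / 1.4 = 4.64 s
v² = v₀² + 2aΔx → Δx = (6.5² − 0²)/(2·1.4) = 15.1 m

Phase 2 (constant speed): v₀ = 6.50 m/s, a = 0 m/s².
v = v₀ + at = 6.50 + (0)(4.5) = 6.50 m/s
Δx = v₀t + ½at² = 6.50·4.5 + 0.5·0·4.5² = 29.2 m

Phase 3 (decelerating): v₀ = 6.50 m/s, a = -0.9 m/s².
v = v₀ + at → t = (0 − 6.50) / -0.9 = 7.22 s
v² = v₀² + 2aΔx → Δx = (0² − 6.50²)/(2·-0.9) = 23.5 m
Total time = 4.64 + 4.50 + 7.22 = 16.4 s

16.4 s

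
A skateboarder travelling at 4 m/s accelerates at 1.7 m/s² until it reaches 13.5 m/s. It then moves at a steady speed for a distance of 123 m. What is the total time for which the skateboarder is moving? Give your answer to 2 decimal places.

Phase 1 (accelerating): v₀ = 4.00 m/s, a = 1.7 m/s².
v = v₀ + at → t = (13.5 − 4.00) / 1.7 = 5.59 s
v² = v₀² + 2aΔx → Δx = (13.5² − 4.00²)/(2·1.7) = 48.9 m

Phase 2 (constant speed): v₀ = 13.5 m/s, a = 0 m/s².
Constant speed: t = d/v = 123/13.5 = 9.11 s
Total time = 5.59 + 9.11 = 14.7 s

14.70 s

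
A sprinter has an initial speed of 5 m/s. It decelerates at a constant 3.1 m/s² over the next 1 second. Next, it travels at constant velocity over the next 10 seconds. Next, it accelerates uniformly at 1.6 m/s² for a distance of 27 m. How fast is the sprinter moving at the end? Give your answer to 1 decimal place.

9.5 m/s

Phase 1 (decelerating): v₀ = 5.00 m/s, a = -3.1 m/s².
v = v₀ + at = 5.00 + (-3.1)(1) = 1.90 m/s
Δx = v₀t + ½at² = 5.00·1 + 0.5·-3.1·1² = 3.45 m

Phase 2 (constant speed): v₀ = 1.90 m/s, a = 0 m/s².
v = v₀ + at = 1.90 + (0)(10) = 1.90 m/s
Δx = v₀t + ½at² = 1.90·10 + 0.5·0·10² = 19.0 m

Phase 3 (accelerating): v₀ = 1.90 m/s, a = 1.6 m/s².
v² = v₀² + 2aΔx = 1.90² + 2·1.6·27 = 90.0 → v = 9.49 m/s
t = (v − v₀)/a = (9.49 − 1.90)/1.6 = 4.74 s
Final speed = 9.49 m/s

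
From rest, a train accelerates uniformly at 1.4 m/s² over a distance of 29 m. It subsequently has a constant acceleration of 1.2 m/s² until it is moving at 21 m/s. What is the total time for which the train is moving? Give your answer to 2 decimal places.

16.43 s

Phase 1 (accelerating): v₀ = 0 m/s, a = 1.4 m/s².
v² = v₀² + 2aΔx = 0² + 2·1.4·29 = 81.2 → v = 9.01 m/s
t = (v − v₀)/a = (9.01 − 0)/1.4 = 6.44 s

Phase 2 (accelerating): v₀ = 9.01 m/s, a = 1.2 m/s².
v = v₀ + at → t = (21 − 9.01) / 1.2 = 9.99 s
v² = v₀² + 2aΔx → Δx = (21² − 9.01²)/(2·1.2) = 150 m
Total time = 6.44 + 9.99 = 16.4 s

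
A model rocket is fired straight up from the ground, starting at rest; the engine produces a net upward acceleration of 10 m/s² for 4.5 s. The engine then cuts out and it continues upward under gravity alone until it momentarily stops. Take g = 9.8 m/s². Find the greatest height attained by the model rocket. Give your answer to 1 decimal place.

Phase 1 (powered ascent): v₀ = 0 m/s, a = 10 m/s².
v = v₀ + at = 0 + (10)(4.5) = 45.0 m/s
Δx = v₀t + ½at² = 0·4.5 + 0.5·10·4.5² = 101 m

Phase 2 (coasting upward): v₀ = 45.0 m/s, a = -9.8 m/s².
v = v₀ + at → t = (0 − 45.0) / -9.8 = 4.59 s
v² = v₀² + 2aΔx → Δx = (0² − 45.0²)/(2·-9.8) = 103 m
Maximum height = 101 + 103 = 205 m

204.6 m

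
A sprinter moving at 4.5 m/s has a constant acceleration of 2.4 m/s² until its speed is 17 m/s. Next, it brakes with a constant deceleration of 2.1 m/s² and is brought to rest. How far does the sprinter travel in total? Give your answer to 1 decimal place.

Phase 1 (accelerating): v₀ = 4.50 m/s, a = 2.4 m/s².
v = v₀ + at → t = (17 − 4.50) / 2.4 = 5.21 s
v² = v₀² + 2aΔx → Δx = (17² − 4.50²)/(2·2.4) = 56.0 m

Phase 2 (decelerating): v₀ = 17.0 m/s, a = -2.1 m/s².
v = v₀ + at → t = (0 − 17.0) / -2.1 = 8.10 s
v² = v₀² + 2aΔx → Δx = (0² − 17.0²)/(2·-2.1) = 68.8 m
Total distance = 56.0 + 68.8 = 125 m

124.8 m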